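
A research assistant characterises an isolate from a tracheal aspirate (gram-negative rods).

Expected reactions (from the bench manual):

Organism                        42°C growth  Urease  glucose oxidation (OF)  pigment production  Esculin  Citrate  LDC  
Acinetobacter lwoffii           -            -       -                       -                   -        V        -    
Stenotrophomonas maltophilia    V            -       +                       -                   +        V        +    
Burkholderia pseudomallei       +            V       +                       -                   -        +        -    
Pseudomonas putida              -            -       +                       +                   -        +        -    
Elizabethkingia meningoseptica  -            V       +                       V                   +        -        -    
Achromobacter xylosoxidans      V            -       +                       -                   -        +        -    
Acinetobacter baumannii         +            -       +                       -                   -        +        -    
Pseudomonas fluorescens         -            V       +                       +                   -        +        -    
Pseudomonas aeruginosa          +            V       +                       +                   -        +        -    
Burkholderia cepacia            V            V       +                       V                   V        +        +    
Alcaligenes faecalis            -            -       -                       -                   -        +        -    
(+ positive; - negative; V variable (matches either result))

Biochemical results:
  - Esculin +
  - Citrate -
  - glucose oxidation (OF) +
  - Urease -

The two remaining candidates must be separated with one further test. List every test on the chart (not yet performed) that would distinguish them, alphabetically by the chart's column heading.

Urease -: all 11 remaining candidates are consistent.
Esculin +: excludes 8 organisms — 3 left.
glucose oxidation (OF) +: all 3 remaining candidates are consistent.
Citrate -: excludes Burkholderia cepacia — 2 left.
Two candidates remain: Elizabethkingia meningoseptica and Stenotrophomonas maltophilia.
  42°C growth: - vs V — variable for at least one, does not separate.
  pigment production: V vs - — variable for at least one, does not separate.
  LDC: Elizabethkingia meningoseptica -, Stenotrophomonas maltophilia + — discriminates.

LDC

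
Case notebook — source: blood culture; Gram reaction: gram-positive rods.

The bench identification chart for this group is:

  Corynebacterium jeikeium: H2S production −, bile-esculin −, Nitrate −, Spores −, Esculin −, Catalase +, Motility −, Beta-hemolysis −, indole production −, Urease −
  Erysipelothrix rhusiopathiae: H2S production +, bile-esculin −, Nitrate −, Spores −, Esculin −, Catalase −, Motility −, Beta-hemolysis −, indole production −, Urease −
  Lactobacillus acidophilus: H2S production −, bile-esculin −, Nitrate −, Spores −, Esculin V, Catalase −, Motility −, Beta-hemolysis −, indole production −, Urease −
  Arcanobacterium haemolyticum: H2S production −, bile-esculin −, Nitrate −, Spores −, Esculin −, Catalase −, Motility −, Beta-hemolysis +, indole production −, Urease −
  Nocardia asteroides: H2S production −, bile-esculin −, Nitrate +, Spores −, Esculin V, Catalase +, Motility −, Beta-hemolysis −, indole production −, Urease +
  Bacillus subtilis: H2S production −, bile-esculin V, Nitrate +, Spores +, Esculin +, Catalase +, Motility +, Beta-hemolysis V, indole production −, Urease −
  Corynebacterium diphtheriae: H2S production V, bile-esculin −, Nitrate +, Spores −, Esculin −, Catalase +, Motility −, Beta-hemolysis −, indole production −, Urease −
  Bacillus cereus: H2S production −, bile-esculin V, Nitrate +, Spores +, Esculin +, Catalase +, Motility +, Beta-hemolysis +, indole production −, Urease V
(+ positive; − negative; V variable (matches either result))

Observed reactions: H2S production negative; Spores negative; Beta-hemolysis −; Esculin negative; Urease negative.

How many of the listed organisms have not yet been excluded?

3

Urease −: excludes Nocardia asteroides — 7 left.
H2S production −: excludes Erysipelothrix rhusiopathiae — 6 left.
Spores −: excludes Bacillus subtilis, Bacillus cereus — 4 left.
Esculin −: all 4 remaining candidates are consistent.
Beta-hemolysis −: excludes Arcanobacterium haemolyticum — 3 left.
Still consistent: Corynebacterium diphtheriae, Corynebacterium jeikeium, Lactobacillus acidophilus.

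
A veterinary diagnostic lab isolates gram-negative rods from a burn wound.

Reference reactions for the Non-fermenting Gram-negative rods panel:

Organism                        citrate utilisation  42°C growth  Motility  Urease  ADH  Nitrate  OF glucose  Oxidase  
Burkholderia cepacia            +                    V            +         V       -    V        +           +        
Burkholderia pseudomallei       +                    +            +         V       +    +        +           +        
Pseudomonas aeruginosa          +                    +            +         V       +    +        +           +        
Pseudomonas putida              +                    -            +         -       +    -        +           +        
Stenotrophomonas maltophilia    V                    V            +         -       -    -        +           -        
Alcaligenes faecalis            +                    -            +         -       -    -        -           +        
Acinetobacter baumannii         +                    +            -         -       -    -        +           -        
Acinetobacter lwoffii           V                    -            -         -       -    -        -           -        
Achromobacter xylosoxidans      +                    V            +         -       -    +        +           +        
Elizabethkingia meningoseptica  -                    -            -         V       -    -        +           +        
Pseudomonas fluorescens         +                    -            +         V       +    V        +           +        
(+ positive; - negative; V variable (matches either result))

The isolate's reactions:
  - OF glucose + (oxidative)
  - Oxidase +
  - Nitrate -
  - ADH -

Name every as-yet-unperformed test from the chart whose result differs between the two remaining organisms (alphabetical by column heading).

citrate utilisation, Motility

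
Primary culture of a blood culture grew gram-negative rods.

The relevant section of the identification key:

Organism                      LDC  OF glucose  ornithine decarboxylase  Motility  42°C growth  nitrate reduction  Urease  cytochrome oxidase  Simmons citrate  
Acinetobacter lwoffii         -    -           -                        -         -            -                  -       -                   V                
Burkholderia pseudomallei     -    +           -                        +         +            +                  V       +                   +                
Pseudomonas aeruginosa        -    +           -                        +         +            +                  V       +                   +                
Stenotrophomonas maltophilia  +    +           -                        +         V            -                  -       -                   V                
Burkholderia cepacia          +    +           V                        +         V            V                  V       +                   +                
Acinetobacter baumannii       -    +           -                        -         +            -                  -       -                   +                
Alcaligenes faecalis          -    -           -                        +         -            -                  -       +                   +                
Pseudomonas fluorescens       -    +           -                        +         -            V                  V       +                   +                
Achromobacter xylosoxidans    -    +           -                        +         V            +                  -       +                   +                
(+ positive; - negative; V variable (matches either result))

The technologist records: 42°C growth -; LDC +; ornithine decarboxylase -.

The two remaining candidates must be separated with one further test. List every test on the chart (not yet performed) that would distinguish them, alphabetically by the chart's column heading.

cytochrome oxidase

LDC +: excludes 7 organisms — 2 left.
42°C growth -: all 2 remaining candidates are consistent.
ornithine decarboxylase -: all 2 remaining candidates are consistent.
Two candidates remain: Burkholderia cepacia and Stenotrophomonas maltophilia.
  OF glucose: + vs + — same for both, does not separate.
  Motility: + vs + — same for both, does not separate.
  nitrate reduction: V vs - — variable for at least one, does not separate.
  Urease: V vs - — variable for at least one, does not separate.
  cytochrome oxidase: Burkholderia cepacia +, Stenotrophomonas maltophilia - — discriminates.
  Simmons citrate: + vs V — variable for at least one, does not separate.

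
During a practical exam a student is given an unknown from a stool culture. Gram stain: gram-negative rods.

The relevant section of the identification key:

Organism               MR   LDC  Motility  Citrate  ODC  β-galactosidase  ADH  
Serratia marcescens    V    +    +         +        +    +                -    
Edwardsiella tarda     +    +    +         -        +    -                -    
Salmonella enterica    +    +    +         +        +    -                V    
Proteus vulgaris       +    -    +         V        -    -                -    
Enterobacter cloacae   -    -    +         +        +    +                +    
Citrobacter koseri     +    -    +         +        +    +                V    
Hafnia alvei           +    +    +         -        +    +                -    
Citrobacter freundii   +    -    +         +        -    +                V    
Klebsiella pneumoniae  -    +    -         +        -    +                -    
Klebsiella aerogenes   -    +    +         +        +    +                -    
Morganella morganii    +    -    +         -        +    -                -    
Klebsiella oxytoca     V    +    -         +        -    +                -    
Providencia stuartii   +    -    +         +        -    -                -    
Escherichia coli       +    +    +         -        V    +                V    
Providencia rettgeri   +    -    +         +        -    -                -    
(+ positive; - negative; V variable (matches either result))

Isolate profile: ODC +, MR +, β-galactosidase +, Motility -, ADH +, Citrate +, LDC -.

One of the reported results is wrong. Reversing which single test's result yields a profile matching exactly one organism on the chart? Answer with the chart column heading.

Motility

As reported, no row in the chart matches all 7 reactions.
Reversing ADH → still no organism matches.
Reversing Motility (to +) → unique match: Citrobacter koseri.
Reversing MR → still no organism matches.
Reversing LDC → still no organism matches.
Reversing β-galactosidase → still no organism matches.
Reversing ODC → still no organism matches.
Reversing Citrate → still no organism matches.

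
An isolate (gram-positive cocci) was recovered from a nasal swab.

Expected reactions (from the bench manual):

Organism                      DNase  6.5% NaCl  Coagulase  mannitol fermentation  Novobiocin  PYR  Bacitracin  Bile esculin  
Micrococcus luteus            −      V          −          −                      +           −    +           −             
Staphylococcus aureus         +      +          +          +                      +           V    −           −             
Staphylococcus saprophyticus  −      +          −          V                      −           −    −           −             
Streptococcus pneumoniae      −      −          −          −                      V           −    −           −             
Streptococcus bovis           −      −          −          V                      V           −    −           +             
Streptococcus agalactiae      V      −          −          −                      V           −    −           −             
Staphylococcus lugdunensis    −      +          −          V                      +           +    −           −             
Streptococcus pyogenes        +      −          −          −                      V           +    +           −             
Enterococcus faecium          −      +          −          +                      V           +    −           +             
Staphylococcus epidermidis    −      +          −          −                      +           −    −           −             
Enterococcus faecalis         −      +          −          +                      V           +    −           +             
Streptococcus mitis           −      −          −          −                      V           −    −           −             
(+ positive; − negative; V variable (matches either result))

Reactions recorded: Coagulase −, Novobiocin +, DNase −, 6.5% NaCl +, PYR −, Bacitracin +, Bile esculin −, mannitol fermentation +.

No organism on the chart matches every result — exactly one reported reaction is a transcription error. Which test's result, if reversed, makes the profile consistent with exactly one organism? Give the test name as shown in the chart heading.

mannitol fermentation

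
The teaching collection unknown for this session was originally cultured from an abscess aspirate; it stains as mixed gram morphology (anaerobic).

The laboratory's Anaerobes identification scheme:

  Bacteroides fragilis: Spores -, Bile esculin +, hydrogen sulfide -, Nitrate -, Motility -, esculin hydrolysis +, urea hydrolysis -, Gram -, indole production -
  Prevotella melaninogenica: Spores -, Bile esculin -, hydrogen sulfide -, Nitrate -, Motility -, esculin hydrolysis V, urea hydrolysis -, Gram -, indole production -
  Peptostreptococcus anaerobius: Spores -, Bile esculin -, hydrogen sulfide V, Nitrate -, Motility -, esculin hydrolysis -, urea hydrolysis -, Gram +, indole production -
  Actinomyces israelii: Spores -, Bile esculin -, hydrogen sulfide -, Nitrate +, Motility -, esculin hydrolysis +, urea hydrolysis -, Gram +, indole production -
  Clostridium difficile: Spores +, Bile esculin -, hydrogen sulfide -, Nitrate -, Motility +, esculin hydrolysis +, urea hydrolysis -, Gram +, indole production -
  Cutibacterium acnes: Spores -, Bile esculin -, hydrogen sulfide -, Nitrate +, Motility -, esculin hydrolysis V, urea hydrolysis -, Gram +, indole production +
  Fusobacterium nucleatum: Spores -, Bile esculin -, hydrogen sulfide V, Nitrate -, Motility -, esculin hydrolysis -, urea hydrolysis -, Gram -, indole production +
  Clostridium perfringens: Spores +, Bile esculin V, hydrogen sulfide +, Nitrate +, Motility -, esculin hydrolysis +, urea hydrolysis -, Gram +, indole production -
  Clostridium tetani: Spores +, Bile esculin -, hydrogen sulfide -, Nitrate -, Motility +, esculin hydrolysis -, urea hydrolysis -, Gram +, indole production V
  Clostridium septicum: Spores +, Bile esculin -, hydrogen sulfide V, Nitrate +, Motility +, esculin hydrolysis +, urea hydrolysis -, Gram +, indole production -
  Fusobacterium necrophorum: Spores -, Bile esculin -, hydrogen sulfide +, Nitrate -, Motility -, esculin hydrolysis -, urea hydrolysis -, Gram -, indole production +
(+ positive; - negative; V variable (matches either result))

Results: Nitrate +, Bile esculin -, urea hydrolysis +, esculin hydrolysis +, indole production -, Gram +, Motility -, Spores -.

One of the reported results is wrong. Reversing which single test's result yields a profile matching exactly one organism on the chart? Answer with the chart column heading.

As reported, no row in the chart matches all 8 reactions.
Reversing indole production → still no organism matches.
Reversing Motility → still no organism matches.
Reversing Nitrate → still no organism matches.
Reversing Spores → still no organism matches.
Reversing urea hydrolysis (to -) → unique match: Actinomyces israelii.
Reversing Bile esculin → still no organism matches.
Reversing Gram → still no organism matches.
Reversing esculin hydrolysis → still no organism matches.

urea hydrolysis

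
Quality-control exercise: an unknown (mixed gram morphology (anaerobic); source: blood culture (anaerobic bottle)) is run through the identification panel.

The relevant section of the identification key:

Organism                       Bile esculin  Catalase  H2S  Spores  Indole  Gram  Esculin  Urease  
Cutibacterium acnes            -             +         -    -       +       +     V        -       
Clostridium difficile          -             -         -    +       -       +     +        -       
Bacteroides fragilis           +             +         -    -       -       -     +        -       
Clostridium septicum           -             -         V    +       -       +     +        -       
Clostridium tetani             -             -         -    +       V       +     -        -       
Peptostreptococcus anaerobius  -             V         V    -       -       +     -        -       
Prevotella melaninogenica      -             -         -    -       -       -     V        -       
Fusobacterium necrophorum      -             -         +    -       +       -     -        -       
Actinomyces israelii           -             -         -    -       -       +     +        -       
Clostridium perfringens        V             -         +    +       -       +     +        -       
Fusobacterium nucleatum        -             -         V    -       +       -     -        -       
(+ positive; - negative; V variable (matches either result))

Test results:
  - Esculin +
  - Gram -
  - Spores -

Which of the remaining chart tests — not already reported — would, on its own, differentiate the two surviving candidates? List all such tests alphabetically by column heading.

Bile esculin, Catalase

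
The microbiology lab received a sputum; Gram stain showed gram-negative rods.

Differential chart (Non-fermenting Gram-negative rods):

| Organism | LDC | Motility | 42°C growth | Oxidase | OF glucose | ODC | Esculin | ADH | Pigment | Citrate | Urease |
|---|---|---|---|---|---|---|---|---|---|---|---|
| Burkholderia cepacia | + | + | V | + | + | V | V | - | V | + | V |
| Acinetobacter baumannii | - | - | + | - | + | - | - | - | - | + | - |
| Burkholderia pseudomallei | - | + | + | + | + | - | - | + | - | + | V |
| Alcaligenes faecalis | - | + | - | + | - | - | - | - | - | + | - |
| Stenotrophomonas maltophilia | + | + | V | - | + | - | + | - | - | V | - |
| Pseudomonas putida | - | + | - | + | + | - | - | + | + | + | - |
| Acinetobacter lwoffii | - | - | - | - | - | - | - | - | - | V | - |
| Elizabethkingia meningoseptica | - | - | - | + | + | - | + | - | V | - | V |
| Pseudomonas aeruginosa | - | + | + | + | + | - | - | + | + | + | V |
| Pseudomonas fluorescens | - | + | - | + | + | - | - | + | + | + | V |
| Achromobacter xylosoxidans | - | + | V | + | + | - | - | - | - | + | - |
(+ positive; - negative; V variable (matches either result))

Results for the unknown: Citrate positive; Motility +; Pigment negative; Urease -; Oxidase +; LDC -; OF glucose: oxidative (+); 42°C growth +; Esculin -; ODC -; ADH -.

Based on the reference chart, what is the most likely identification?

Oxidase +: excludes Acinetobacter baumannii, Stenotrophomonas maltophilia, Acinetobacter lwoffii — 8 left.
Citrate +: excludes Elizabethkingia meningoseptica — 7 left.
Motility +: all 7 remaining candidates are consistent.
Esculin -: all 7 remaining candidates are consistent.
OF glucose +: excludes Alcaligenes faecalis — 6 left.
Urease -: all 6 remaining candidates are consistent.
LDC -: excludes Burkholderia cepacia — 5 left.
ODC -: all 5 remaining candidates are consistent.
Pigment -: excludes Pseudomonas putida, Pseudomonas aeruginosa, Pseudomonas fluorescens — 2 left.
ADH -: excludes Burkholderia pseudomallei — 1 left.
42°C growth +: the one remaining candidate is consistent.

Achromobacter xylosoxidans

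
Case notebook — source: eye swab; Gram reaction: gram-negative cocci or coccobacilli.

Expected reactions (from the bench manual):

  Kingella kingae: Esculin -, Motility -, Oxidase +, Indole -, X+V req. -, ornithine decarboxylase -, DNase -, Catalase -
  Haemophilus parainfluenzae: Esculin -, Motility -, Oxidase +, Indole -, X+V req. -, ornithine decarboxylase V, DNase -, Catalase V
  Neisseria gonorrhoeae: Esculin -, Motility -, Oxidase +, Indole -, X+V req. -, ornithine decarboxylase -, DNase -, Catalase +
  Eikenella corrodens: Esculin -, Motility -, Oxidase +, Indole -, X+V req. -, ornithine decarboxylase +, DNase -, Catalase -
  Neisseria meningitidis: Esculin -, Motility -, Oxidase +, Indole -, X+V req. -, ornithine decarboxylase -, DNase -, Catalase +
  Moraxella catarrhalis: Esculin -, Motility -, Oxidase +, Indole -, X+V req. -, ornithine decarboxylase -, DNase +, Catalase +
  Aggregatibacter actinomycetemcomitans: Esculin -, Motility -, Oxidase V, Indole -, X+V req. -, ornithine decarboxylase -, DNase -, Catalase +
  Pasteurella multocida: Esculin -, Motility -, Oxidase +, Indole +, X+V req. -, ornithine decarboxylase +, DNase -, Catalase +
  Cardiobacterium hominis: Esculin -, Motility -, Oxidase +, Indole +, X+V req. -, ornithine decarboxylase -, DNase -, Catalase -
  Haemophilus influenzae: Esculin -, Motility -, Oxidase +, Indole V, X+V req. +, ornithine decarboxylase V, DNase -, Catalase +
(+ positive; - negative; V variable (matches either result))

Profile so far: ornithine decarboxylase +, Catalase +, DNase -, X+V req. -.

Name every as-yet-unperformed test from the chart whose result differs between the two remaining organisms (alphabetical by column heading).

Indole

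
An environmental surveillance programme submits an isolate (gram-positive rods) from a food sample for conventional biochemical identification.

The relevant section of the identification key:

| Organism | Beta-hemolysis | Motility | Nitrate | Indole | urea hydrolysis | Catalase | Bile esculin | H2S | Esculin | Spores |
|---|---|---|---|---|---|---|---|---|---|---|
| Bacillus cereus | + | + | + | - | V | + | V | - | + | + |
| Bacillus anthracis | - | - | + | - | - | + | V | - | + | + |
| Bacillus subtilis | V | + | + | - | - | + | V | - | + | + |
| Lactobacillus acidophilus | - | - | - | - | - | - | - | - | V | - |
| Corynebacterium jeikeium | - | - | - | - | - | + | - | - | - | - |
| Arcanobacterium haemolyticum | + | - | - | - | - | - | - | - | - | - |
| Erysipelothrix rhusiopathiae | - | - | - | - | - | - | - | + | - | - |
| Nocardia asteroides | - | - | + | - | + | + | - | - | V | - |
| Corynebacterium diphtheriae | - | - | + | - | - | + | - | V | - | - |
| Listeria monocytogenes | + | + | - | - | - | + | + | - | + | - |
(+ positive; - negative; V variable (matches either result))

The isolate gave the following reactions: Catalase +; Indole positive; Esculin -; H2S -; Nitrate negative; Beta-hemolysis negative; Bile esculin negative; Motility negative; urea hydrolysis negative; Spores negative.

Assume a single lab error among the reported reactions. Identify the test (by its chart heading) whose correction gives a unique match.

Indole

As reported, no row in the chart matches all 10 reactions.
Reversing Nitrate → still no organism matches.
Reversing Motility → still no organism matches.
Reversing Catalase → still no organism matches.
Reversing urea hydrolysis → still no organism matches.
Reversing Esculin → still no organism matches.
Reversing Beta-hemolysis → still no organism matches.
Reversing Spores → still no organism matches.
Reversing H2S → still no organism matches.
Reversing Indole (to -) → unique match: Corynebacterium jeikeium.
Reversing Bile esculin → still no organism matches.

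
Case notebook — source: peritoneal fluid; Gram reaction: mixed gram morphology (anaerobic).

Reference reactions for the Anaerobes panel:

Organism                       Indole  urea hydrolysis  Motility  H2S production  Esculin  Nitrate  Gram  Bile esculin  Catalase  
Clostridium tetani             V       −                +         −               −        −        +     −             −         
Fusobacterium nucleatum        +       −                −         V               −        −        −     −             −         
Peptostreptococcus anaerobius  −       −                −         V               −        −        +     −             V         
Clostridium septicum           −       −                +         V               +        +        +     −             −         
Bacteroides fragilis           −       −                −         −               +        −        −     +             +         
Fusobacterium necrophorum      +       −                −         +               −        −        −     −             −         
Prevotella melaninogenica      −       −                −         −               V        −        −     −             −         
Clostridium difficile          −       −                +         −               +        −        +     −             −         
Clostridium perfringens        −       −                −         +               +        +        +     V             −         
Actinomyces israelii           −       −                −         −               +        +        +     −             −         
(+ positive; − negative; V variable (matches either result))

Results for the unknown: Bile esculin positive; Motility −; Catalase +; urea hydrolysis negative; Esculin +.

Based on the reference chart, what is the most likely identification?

Bacteroides fragilis

urea hydrolysis −: all 10 remaining candidates are consistent.
Esculin +: excludes Clostridium tetani, Fusobacterium nucleatum, Peptostreptococcus anaerobius, Fusobacterium necrophorum — 6 left.
Catalase +: excludes 5 organisms — 1 left.
Motility −: the one remaining candidate is consistent.
Bile esculin +: the one remaining candidate is consistent.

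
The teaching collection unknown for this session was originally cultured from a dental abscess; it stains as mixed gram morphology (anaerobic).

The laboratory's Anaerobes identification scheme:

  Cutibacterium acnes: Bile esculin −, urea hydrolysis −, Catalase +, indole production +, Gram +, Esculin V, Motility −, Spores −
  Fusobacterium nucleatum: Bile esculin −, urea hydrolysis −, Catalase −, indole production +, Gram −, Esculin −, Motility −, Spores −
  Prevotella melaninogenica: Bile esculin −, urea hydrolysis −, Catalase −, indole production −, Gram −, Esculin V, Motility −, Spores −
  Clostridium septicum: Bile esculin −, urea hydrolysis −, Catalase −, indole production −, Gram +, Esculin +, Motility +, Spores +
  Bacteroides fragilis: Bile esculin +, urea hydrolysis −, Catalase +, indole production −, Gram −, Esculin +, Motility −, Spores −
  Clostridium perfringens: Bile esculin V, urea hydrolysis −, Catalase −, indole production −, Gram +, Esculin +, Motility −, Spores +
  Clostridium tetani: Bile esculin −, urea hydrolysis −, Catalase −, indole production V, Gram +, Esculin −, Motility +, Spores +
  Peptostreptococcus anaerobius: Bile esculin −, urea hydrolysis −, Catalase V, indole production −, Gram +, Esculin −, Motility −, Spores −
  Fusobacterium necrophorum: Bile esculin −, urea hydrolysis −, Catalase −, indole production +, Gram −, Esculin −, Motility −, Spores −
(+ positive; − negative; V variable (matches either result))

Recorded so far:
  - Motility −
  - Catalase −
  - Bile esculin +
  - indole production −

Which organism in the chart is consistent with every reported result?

Catalase −: excludes Cutibacterium acnes, Bacteroides fragilis — 7 left.
indole production −: excludes Fusobacterium nucleatum, Fusobacterium necrophorum — 5 left.
Motility −: excludes Clostridium septicum, Clostridium tetani — 3 left.
Bile esculin +: excludes Prevotella melaninogenica, Peptostreptococcus anaerobius — 1 left.

Clostridium perfringens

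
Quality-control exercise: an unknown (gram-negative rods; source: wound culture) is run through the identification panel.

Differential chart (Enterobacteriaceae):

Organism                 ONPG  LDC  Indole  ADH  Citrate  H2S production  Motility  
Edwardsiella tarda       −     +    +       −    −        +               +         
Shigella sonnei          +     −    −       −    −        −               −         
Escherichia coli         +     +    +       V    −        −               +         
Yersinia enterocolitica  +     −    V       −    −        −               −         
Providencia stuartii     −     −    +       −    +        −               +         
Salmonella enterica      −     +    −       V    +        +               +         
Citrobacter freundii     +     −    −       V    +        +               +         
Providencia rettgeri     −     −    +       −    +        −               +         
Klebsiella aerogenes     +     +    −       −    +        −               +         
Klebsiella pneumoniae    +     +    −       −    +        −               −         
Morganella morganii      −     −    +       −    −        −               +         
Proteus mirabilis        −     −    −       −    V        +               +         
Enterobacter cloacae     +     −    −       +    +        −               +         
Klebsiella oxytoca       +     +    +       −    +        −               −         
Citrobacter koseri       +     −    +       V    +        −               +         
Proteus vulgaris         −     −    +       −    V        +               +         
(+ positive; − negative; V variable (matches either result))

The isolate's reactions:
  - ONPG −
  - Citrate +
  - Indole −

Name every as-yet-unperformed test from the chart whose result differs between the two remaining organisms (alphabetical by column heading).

LDC

Citrate +: excludes 5 organisms — 11 left.
ONPG −: excludes 6 organisms — 5 left.
Indole −: excludes Providencia stuartii, Providencia rettgeri, Proteus vulgaris — 2 left.
Two candidates remain: Proteus mirabilis and Salmonella enterica.
  LDC: Proteus mirabilis −, Salmonella enterica + — discriminates.
  ADH: − vs V — variable for at least one, does not separate.
  H2S production: + vs + — same for both, does not separate.
  Motility: + vs + — same for both, does not separate.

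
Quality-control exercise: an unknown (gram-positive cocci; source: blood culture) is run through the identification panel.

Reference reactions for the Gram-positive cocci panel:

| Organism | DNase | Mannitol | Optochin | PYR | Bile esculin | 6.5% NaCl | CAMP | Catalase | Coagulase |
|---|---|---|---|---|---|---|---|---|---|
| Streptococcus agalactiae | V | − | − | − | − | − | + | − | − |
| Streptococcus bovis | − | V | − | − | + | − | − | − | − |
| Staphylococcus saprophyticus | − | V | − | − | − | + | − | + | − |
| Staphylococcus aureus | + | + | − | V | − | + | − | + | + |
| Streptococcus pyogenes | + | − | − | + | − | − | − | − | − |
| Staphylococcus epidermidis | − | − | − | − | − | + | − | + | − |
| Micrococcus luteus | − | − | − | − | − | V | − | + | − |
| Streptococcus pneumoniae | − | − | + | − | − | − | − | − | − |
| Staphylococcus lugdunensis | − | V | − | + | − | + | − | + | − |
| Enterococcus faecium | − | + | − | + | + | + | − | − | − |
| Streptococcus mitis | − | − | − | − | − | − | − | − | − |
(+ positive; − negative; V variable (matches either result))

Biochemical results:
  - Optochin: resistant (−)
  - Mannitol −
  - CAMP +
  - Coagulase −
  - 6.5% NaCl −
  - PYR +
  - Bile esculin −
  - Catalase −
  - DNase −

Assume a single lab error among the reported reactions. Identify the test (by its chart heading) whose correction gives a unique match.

As reported, no row in the chart matches all 9 reactions.
Reversing 6.5% NaCl → still no organism matches.
Reversing Bile esculin → still no organism matches.
Reversing Optochin → still no organism matches.
Reversing Coagulase → still no organism matches.
Reversing CAMP → still no organism matches.
Reversing DNase → still no organism matches.
Reversing PYR (to −) → unique match: Streptococcus agalactiae.
Reversing Mannitol → still no organism matches.
Reversing Catalase → still no organism matches.

PYR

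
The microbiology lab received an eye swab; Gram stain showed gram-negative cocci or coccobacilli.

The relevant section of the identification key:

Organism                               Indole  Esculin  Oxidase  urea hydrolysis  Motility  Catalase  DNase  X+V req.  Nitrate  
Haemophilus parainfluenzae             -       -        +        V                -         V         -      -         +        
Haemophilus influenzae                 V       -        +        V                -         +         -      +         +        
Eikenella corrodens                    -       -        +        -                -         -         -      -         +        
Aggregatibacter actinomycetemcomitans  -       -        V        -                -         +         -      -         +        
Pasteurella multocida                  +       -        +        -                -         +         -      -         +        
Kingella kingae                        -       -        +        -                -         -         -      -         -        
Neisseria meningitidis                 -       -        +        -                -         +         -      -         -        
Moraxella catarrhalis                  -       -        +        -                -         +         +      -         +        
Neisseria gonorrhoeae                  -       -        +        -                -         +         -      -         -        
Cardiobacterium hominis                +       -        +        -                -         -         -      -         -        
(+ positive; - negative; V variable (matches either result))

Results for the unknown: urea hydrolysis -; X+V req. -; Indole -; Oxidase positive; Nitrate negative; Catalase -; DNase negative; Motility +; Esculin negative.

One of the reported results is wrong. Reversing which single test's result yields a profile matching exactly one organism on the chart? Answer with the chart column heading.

As reported, no row in the chart matches all 9 reactions.
Reversing Nitrate → still no organism matches.
Reversing urea hydrolysis → still no organism matches.
Reversing X+V req. → still no organism matches.
Reversing Catalase → still no organism matches.
Reversing Indole → still no organism matches.
Reversing Motility (to -) → unique match: Kingella kingae.
Reversing Oxidase → still no organism matches.
Reversing DNase → still no organism matches.
Reversing Esculin → still no organism matches.

Motility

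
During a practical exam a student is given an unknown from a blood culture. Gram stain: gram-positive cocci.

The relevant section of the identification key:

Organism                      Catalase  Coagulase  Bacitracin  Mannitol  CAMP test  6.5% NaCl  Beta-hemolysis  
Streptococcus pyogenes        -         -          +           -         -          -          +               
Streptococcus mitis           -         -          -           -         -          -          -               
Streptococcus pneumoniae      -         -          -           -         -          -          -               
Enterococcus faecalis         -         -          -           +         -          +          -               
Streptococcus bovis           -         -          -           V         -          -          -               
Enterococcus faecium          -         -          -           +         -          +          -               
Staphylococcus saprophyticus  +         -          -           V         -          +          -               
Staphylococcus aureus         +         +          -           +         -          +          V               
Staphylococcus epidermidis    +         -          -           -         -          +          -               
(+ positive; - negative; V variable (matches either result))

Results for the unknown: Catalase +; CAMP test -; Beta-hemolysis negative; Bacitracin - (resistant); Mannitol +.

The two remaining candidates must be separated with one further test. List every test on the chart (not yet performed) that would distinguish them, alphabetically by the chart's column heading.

Beta-hemolysis -: excludes Streptococcus pyogenes — 8 left.
Catalase +: excludes 5 organisms — 3 left.
Bacitracin -: all 3 remaining candidates are consistent.
CAMP test -: all 3 remaining candidates are consistent.
Mannitol +: excludes Staphylococcus epidermidis — 2 left.
Two candidates remain: Staphylococcus aureus and Staphylococcus saprophyticus.
  Coagulase: Staphylococcus aureus +, Staphylococcus saprophyticus - — discriminates.
  6.5% NaCl: + vs + — same for both, does not separate.

Coagulase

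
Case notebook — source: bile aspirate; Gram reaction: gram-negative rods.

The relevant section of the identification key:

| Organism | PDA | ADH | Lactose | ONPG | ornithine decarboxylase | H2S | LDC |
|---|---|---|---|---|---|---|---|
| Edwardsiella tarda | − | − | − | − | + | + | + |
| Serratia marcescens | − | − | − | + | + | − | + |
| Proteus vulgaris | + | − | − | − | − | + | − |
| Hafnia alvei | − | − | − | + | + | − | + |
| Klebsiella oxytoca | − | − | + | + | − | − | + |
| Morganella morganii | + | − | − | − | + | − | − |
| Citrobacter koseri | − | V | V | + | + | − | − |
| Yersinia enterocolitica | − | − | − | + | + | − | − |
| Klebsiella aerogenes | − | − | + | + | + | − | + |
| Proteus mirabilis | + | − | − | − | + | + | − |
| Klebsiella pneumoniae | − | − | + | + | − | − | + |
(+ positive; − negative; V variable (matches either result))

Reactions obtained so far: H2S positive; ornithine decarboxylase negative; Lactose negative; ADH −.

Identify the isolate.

Proteus vulgaris

ADH −: all 11 remaining candidates are consistent.
Lactose −: excludes Klebsiella oxytoca, Klebsiella aerogenes, Klebsiella pneumoniae — 8 left.
ornithine decarboxylase −: excludes 7 organisms — 1 left.
H2S +: the one remaining candidate is consistent.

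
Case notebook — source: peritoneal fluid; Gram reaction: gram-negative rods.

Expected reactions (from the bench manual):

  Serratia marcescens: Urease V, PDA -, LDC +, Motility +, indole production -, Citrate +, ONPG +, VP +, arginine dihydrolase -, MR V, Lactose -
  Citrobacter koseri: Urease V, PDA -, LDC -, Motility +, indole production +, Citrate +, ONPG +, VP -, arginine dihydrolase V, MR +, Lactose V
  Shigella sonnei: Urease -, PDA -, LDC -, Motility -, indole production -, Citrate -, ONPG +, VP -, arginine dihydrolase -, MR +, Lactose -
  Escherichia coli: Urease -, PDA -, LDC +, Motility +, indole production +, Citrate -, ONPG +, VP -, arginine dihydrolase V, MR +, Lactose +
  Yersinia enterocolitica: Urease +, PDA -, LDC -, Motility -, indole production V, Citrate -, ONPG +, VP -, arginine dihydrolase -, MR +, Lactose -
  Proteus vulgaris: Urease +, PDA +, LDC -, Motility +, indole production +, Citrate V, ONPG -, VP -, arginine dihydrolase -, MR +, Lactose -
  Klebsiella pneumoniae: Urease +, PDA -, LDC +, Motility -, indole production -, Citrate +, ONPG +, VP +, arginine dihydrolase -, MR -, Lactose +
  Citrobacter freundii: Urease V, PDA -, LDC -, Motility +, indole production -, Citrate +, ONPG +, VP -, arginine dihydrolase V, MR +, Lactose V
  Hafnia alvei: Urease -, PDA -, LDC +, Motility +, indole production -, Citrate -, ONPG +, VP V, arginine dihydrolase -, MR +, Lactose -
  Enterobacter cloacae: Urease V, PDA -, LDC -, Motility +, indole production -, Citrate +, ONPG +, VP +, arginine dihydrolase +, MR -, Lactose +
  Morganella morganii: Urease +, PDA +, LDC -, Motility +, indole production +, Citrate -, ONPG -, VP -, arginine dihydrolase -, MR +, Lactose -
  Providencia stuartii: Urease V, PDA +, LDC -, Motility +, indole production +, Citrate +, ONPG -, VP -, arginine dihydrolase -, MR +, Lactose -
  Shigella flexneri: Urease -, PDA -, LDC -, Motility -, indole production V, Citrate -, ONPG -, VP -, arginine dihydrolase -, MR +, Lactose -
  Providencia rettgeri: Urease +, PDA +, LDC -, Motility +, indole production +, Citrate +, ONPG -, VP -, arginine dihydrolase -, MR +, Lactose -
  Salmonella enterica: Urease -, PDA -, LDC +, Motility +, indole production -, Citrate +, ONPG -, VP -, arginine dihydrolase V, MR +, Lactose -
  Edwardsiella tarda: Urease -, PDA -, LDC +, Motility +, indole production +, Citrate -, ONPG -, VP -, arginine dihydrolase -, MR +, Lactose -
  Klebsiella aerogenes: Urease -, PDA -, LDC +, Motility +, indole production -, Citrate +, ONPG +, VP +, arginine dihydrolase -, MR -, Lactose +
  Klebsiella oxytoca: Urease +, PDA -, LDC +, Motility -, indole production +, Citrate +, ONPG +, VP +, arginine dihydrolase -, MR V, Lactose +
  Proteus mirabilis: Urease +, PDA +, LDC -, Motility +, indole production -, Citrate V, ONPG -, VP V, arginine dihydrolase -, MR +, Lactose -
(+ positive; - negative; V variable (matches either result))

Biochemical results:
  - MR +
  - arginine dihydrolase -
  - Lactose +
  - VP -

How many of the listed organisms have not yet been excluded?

Lactose +: excludes 12 organisms — 7 left.
MR +: excludes Klebsiella pneumoniae, Enterobacter cloacae, Klebsiella aerogenes — 4 left.
arginine dihydrolase -: all 4 remaining candidates are consistent.
VP -: excludes Klebsiella oxytoca — 3 left.
Still consistent: Citrobacter freundii, Citrobacter koseri, Escherichia coli.

3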